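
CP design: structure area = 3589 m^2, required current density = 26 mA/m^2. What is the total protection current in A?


I = area * current density, then convert mA → A (÷1000)
I = 3589 * 26 / 1000 = 93.31 A

93.31 A


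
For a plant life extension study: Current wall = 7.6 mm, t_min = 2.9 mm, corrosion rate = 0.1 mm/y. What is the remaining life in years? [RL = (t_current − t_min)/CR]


Apply the remaining-life relation: RL = (t_current − t_min) / CR
RL = (7.6 − 2.9) / 0.1 = 4.7 / 0.1 = 47.0 years

47.0 years


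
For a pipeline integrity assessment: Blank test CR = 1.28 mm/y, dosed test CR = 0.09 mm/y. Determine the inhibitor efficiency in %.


Apply the inhibitor-efficiency definition: IE = (CR_blank − CR_inh)/CR_blank × 100
IE = (1.28 − 0.09) / 1.28 × 100
IE = 1.19 / 1.28 × 100 = 93.0 %

93.0 %


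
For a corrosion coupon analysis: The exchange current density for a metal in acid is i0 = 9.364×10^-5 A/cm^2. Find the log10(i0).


i0 = 9.364×10^-5 A/cm^2
log10(i0) = -4.029

-4.029


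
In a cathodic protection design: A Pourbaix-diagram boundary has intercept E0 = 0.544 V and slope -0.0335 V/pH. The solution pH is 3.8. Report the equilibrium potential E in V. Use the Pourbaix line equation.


Apply the Pourbaix line equation: E = E0 + slope*pH
E = 0.544 + (-0.0335)*3.8 = 0.544 + (-0.1273) = 0.4167 V
Rounded to 3 decimal places: E = 0.417 V

0.417 V


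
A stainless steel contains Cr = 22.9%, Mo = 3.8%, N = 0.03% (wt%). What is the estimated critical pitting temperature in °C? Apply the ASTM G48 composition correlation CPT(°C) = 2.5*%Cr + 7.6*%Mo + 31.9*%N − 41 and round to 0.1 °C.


Apply the ASTM G48 empirical CPT estimate: CPT(°C) = 2.5*%Cr + 7.6*%Mo + 31.9*%N − 41
2.5*22.9 = 57.25; 7.6*3.8 = 28.88; 31.9*0.03 = 0.957
CPT = 57.25 + 28.88 + 0.957 − 41 = 46.087 °C
Rounded to 0.1 °C: CPT ≈ 46.1 °C

46.1 °C


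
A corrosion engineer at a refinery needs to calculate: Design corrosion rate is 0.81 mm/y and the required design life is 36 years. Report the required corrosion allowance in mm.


Corrosion allowance = CR × design life
CA = 0.81 * 36 = 29.16 mm

29.16 mm


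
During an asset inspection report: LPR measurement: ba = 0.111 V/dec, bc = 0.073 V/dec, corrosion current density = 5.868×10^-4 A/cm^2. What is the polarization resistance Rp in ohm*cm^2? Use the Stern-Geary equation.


Apply the Stern-Geary equation: Rp = ba*bc / (2.303*icorr*(ba+bc))
ba*bc = 0.111*0.073 = 0.008103
ba+bc = 0.184; 2.303*icorr*(ba+bc) = 2.303*5.868×10^-4*0.184 = 2.4865767×10^-4
Rp = 0.008103 / 2.4865767×10^-4 = 32.6 ohm*cm^2

32.6 ohm*cm^2


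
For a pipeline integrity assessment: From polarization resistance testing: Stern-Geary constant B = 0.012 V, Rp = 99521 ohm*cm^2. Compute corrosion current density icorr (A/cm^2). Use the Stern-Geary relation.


Apply the Stern-Geary relation: icorr = B / Rp
icorr = 0.012 / 99521 = 1.206×10^-7 A/cm^2

1.206×10^-7 A/cm^2


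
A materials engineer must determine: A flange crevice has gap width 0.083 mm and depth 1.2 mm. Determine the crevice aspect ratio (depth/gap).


Aspect ratio = depth / gap
Ratio = 1.2 / 0.083 = 14.5

14.5


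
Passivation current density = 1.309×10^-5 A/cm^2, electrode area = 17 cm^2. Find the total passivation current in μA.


I = i_pass * A, then convert A → μA (×10^6)
I = 1.309×10^-5 * 17 * 10^6 = 222.53 μA

222.53 μA


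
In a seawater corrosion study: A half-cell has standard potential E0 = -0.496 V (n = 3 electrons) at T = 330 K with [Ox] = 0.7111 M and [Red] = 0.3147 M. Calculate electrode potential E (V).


Apply the Nernst equation: E = E0 + (RT/nF)*ln([Ox]/[Red])
Step 1: RT/nF = 8.314*330/(3*96485) = 0.00947857 V
Step 2: [Ox]/[Red] = 0.7111/0.3147 = 2.259612
Step 3: ln(2.259612) = 0.815193
Step 4: correction = 0.00947857 * 0.815193 = 0.008 V
E = -0.496 + 0.008 = -0.488 V

-0.488 V


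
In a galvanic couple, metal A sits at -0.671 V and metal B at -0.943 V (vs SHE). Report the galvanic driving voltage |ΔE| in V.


Driving voltage is the absolute potential difference.
|ΔE| = |-0.671 − (-0.943)| = 0.272 V

0.272 V


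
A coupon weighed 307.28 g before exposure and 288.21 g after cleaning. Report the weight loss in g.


Weight loss = initial − final
WL = 307.28 − 288.21 = 19.07 g

19.07 g


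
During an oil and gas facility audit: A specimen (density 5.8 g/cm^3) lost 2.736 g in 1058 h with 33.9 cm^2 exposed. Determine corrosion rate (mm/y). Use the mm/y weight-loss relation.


Apply the mm/y weight-loss relation: CR = 87600 * W / (D * A * T)
Numerator: 87600 * 2.736 = 239673.6
Denominator: 5.8 * 33.9 * 1058 = 208023.96
CR = 239673.6 / 208023.96 = 1.1521 mm/y

1.1521 mm/y


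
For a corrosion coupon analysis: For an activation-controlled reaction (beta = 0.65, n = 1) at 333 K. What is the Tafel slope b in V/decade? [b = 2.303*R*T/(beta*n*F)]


Apply the Tafel slope relation: b = 2.303*R*T/(beta*n*F)
Numerator: 2.303 * 8.314 * 333 = 6376.0
Denominator: 0.65 * 1 * 96485 = 62715.25
b = 6376.0 / 62715.25 = 0.1017 V/decade

0.1017 V/decade


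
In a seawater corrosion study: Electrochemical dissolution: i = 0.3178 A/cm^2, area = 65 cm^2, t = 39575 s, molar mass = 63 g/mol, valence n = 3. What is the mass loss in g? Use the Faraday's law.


Apply Faraday's law: m = i*A*t*M / (n*F)
Total charge passed Q = i*A*t = 0.3178*65*39575 = 817500.775 C
m = Q*M/(n*F) = 817500.775*63/(3*96485) = 177.92938 g

177.92938 g


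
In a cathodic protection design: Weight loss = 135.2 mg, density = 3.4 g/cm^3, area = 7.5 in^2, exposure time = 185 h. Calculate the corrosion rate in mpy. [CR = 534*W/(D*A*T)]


Apply the mpy weight-loss relation: CR = 534 * W / (D * A * T)
Numerator: 534 * 135.2 = 72196.8
Denominator: 3.4 * 7.5 * 185 = 4717.5
CR = 72196.8 / 4717.5 = 15.304 mpy

15.304 mpy


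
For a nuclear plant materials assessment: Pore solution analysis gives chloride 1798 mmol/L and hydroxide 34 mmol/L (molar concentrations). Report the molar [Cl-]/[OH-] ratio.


Threshold parameter = [Cl-] / [OH-] (molar basis; both in mmol/L, so units cancel)
Ratio = 1798 / 34 = 52.88

52.88


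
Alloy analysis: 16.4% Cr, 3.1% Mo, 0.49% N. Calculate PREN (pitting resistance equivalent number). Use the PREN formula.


Apply the PREN formula: PREN = Cr + 3.3*Mo + 16*N
PREN = 16.4 + 3.3*3.1 + 16*0.49
PREN = 16.4 + 10.23 + 7.84 = 34.47

34.47


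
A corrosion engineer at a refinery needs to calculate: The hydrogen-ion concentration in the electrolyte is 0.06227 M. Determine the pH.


pH = −log10[H+]
pH = −log10(0.06227) = 1.21

1.21


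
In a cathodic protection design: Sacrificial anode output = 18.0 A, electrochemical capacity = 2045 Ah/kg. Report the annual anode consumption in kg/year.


Annual consumption = current * hours per year / capacity
Rate = 18.0 * 8760 / 2045 = 77.1 kg/year

77.1 kg/year


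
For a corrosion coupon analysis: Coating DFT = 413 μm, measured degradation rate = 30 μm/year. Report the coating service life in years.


Service life = thickness / degradation rate
Life = 413 / 30 = 13.8 years

13.8 years


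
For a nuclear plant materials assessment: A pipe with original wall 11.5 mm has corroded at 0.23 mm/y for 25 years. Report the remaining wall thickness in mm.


Remaining wall = original − CR × time
t = 11.5 − 0.23*25 = 11.5 − 5.75 = 5.75 mm

5.75 mm


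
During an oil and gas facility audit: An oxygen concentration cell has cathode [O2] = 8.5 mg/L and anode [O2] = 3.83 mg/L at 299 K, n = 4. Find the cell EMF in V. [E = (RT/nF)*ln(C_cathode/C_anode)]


Apply the Nernst concentration-cell relation: E = (RT/nF)*ln(C_cathode/C_anode)
RT/nF = 8.314*299/(4*96485) = 0.00644112 V
ln(8.5/3.83) = 0.7972
E = 0.00644112 * 0.7972 = 0.00513 V

0.00513 V


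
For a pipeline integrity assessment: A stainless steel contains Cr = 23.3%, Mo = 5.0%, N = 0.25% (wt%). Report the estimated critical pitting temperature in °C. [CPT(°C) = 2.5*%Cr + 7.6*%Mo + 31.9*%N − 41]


Apply the ASTM G48 empirical CPT estimate: CPT(°C) = 2.5*%Cr + 7.6*%Mo + 31.9*%N − 41
2.5*23.3 = 58.25; 7.6*5.0 = 38; 31.9*0.25 = 7.975
CPT = 58.25 + 38 + 7.975 − 41 = 63.225 °C
Rounded to 0.1 °C: CPT ≈ 63.2 °C

63.2 °C


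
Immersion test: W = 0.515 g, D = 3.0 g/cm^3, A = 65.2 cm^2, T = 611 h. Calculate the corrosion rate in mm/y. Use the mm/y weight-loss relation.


Apply the mm/y weight-loss relation: CR = 87600 * W / (D * A * T)
Numerator: 87600 * 0.515 = 45114.0
Denominator: 3.0 * 65.2 * 611 = 119511.6
CR = 45114.0 / 119511.6 = 0.3775 mm/y

0.3775 mm/y


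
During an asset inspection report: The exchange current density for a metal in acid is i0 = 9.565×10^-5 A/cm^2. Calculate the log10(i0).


i0 = 9.565×10^-5 A/cm^2
log10(i0) = -4.019

-4.019


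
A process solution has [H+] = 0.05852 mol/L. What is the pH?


pH = −log10[H+]
pH = −log10(0.05852) = 1.23

1.23


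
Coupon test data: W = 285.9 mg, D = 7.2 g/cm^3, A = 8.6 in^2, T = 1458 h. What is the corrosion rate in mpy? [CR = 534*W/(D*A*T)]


Apply the mpy weight-loss relation: CR = 534 * W / (D * A * T)
Numerator: 534 * 285.9 = 152670.6
Denominator: 7.2 * 8.6 * 1458 = 90279.36
CR = 152670.6 / 90279.36 = 1.6911 mpy

1.6911 mpy


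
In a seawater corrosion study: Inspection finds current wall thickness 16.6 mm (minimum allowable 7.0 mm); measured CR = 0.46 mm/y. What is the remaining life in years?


Apply the remaining-life relation: RL = (t_current − t_min) / CR
RL = (16.6 − 7.0) / 0.46 = 9.6 / 0.46 = 20.9 years

20.9 years


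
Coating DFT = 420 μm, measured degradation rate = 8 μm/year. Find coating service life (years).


Service life = thickness / degradation rate
Life = 420 / 8 = 52.5 years

52.5 years


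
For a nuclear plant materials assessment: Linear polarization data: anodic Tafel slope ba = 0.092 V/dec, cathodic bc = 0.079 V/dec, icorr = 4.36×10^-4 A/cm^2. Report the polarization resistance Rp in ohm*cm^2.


Apply the Stern-Geary equation: Rp = ba*bc / (2.303*icorr*(ba+bc))
ba*bc = 0.092*0.079 = 0.007268
ba+bc = 0.171; 2.303*icorr*(ba+bc) = 2.303*4.36×10^-4*0.171 = 1.7170247×10^-4
Rp = 0.007268 / 1.7170247×10^-4 = 42.33 ohm*cm^2

42.33 ohm*cm^2


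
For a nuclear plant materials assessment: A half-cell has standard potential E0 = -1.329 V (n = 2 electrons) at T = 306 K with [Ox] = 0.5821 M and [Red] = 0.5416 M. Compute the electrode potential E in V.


Apply the Nernst equation: E = E0 + (RT/nF)*ln([Ox]/[Red])
Step 1: RT/nF = 8.314*306/(2*96485) = 0.01318383 V
Step 2: [Ox]/[Red] = 0.5821/0.5416 = 1.074778
Step 3: ln(1.074778) = 0.072114
Step 4: correction = 0.01318383 * 0.072114 = 0.001 V
E = -1.329 + 0.001 = -1.328 V

-1.328 V


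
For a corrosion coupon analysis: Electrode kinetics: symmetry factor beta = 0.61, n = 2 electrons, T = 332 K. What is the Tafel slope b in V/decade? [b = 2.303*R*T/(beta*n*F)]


Apply the Tafel slope relation: b = 2.303*R*T/(beta*n*F)
Numerator: 2.303 * 8.314 * 332 = 6356.85
Denominator: 0.61 * 2 * 96485 = 117711.7
b = 6356.85 / 117711.7 = 0.054 V/decade

0.054 V/decade


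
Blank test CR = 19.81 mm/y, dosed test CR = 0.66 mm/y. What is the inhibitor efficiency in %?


Apply the inhibitor-efficiency definition: IE = (CR_blank − CR_inh)/CR_blank × 100
IE = (19.81 − 0.66) / 19.81 × 100
IE = 19.15 / 19.81 × 100 = 96.7 %

96.7 %


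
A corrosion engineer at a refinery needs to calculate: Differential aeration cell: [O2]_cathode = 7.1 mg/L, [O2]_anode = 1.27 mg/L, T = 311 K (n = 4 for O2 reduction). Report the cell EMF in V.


Apply the Nernst concentration-cell relation: E = (RT/nF)*ln(C_cathode/C_anode)
RT/nF = 8.314*311/(4*96485) = 0.00669963 V
ln(7.1/1.27) = 1.72108
E = 0.00669963 * 1.72108 = 0.01153 V

0.01153 V


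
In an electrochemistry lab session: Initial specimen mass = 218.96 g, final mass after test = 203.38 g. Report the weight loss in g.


Weight loss = initial − final
WL = 218.96 − 203.38 = 15.58 g

15.58 g


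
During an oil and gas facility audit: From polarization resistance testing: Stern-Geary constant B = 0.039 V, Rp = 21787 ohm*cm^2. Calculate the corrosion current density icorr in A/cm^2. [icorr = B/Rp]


Apply the Stern-Geary relation: icorr = B / Rp
icorr = 0.039 / 21787 = 1.79×10^-6 A/cm^2

1.79×10^-6 A/cm^2


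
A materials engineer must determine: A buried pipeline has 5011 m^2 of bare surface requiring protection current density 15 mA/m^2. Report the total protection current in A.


I = area * current density, then convert mA → A (÷1000)
I = 5011 * 15 / 1000 = 75.17 A

75.17 A


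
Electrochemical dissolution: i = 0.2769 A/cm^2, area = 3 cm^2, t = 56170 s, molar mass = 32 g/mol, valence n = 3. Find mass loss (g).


Apply Faraday's law: m = i*A*t*M / (n*F)
Total charge passed Q = i*A*t = 0.2769*3*56170 = 46660.419 C
m = Q*M/(n*F) = 46660.419*32/(3*96485) = 5.1584 g

5.1584 g


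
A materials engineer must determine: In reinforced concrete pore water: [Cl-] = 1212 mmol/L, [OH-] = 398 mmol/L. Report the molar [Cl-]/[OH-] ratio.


Threshold parameter = [Cl-] / [OH-] (molar basis; both in mmol/L, so units cancel)
Ratio = 1212 / 398 = 3.05

3.05


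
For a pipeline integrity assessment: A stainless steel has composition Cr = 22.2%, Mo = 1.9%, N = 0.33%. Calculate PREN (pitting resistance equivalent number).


Apply the PREN formula: PREN = Cr + 3.3*Mo + 16*N
PREN = 22.2 + 3.3*1.9 + 16*0.33
PREN = 22.2 + 6.27 + 5.28 = 33.75

33.75


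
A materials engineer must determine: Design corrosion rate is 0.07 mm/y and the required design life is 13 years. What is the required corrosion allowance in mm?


Corrosion allowance = CR × design life
CA = 0.07 * 13 = 0.91 mm

0.91 mm


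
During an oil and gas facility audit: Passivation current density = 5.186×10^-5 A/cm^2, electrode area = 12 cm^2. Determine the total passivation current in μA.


I = i_pass * A, then convert A → μA (×10^6)
I = 5.186×10^-5 * 12 * 10^6 = 622.32 μA

622.32 μA


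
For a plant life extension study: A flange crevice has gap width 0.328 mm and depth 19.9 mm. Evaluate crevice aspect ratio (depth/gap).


Aspect ratio = depth / gap
Ratio = 19.9 / 0.328 = 60.7

60.7


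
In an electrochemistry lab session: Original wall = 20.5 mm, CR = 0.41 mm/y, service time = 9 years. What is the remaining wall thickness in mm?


Remaining wall = original − CR × time
t = 20.5 − 0.41*9 = 20.5 − 3.69 = 16.81 mm

16.81 mm


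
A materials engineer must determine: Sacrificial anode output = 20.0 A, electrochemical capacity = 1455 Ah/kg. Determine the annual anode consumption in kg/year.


Annual consumption = current * hours per year / capacity
Rate = 20.0 * 8760 / 1455 = 120.4 kg/year

120.4 kg/year


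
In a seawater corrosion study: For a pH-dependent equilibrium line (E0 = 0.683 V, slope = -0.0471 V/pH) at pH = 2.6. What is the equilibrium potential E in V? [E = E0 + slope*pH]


Apply the Pourbaix line equation: E = E0 + slope*pH
E = 0.683 + (-0.0471)*2.6 = 0.683 + (-0.12246) = 0.56054 V
Rounded to 3 decimal places: E = 0.561 V

0.561 V


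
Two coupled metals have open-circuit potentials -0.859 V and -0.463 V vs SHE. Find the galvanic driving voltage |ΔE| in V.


Driving voltage is the absolute potential difference.
|ΔE| = |-0.859 − (-0.463)| = 0.396 V

0.396 V


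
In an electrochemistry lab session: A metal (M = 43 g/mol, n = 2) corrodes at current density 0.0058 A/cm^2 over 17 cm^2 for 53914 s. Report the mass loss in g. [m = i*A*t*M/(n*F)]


Apply Faraday's law: m = i*A*t*M / (n*F)
Total charge passed Q = i*A*t = 0.0058*17*53914 = 5315.9204 C
m = Q*M/(n*F) = 5315.9204*43/(2*96485) = 1.18456 g

1.18456 g


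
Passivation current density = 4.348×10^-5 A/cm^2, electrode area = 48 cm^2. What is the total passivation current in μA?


I = i_pass * A, then convert A → μA (×10^6)
I = 4.348×10^-5 * 48 * 10^6 = 2087.04 μA

2087.04 μA


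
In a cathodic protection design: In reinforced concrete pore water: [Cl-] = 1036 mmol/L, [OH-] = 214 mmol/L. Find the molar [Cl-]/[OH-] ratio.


Threshold parameter = [Cl-] / [OH-] (molar basis; both in mmol/L, so units cancel)
Ratio = 1036 / 214 = 4.84

4.84


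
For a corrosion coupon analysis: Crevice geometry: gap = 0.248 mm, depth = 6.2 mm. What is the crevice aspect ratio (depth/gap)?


Aspect ratio = depth / gap
Ratio = 6.2 / 0.248 = 25.0

25.0


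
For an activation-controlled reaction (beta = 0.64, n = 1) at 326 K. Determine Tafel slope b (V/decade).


Apply the Tafel slope relation: b = 2.303*R*T/(beta*n*F)
Numerator: 2.303 * 8.314 * 326 = 6241.97
Denominator: 0.64 * 1 * 96485 = 61750.4
b = 6241.97 / 61750.4 = 0.101 V/decade

0.101 V/decade


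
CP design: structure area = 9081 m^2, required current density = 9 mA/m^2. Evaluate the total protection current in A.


I = area * current density, then convert mA → A (÷1000)
I = 9081 * 9 / 1000 = 81.73 A

81.73 A


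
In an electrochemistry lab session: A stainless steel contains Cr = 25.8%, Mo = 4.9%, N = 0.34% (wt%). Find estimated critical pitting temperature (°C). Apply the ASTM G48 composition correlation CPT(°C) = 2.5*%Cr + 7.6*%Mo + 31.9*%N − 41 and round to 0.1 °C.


Apply the ASTM G48 empirical CPT estimate: CPT(°C) = 2.5*%Cr + 7.6*%Mo + 31.9*%N − 41
2.5*25.8 = 64.5; 7.6*4.9 = 37.24; 31.9*0.34 = 10.846
CPT = 64.5 + 37.24 + 10.846 − 41 = 71.586 °C
Rounded to 0.1 °C: CPT ≈ 71.6 °C

71.6 °C


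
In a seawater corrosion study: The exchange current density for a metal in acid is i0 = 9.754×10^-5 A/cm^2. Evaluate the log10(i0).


i0 = 9.754×10^-5 A/cm^2
log10(i0) = -4.011

-4.011


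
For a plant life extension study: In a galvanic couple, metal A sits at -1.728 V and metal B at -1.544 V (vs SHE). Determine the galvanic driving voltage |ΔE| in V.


Driving voltage is the absolute potential difference.
|ΔE| = |-1.728 − (-1.544)| = 0.184 V

0.184 V


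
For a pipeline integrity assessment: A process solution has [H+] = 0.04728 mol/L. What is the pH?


pH = −log10[H+]
pH = −log10(0.04728) = 1.33

1.33


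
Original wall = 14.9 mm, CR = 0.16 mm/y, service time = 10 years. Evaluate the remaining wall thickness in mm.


Remaining wall = original − CR × time
t = 14.9 − 0.16*10 = 14.9 − 1.6 = 13.3 mm

13.3 mm


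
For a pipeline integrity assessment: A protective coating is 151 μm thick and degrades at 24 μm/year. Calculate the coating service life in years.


Service life = thickness / degradation rate
Life = 151 / 24 = 6.3 years

6.3 years


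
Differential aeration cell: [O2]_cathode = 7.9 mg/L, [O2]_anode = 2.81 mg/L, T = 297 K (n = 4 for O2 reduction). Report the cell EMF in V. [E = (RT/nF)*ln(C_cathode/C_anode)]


Apply the Nernst concentration-cell relation: E = (RT/nF)*ln(C_cathode/C_anode)
RT/nF = 8.314*297/(4*96485) = 0.00639804 V
ln(7.9/2.81) = 1.03368
E = 0.00639804 * 1.03368 = 0.00661 V

0.00661 V


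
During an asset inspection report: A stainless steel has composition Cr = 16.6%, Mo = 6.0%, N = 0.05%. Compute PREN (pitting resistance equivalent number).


Apply the PREN formula: PREN = Cr + 3.3*Mo + 16*N
PREN = 16.6 + 3.3*6.0 + 16*0.05
PREN = 16.6 + 19.8 + 0.8 = 37.2

37.2


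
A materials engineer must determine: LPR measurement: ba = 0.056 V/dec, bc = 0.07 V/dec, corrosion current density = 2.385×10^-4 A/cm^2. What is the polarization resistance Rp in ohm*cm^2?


Apply the Stern-Geary equation: Rp = ba*bc / (2.303*icorr*(ba+bc))
ba*bc = 0.056*0.07 = 0.00392
ba+bc = 0.126; 2.303*icorr*(ba+bc) = 2.303*2.385×10^-4*0.126 = 6.9207453×10^-5
Rp = 0.00392 / 6.9207453×10^-5 = 56.64 ohm*cm^2

56.64 ohm*cm^2


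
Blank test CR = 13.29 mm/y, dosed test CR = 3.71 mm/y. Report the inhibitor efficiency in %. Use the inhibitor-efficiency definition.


Apply the inhibitor-efficiency definition: IE = (CR_blank − CR_inh)/CR_blank × 100
IE = (13.29 − 3.71) / 13.29 × 100
IE = 9.58 / 13.29 × 100 = 72.1 %

72.1 %


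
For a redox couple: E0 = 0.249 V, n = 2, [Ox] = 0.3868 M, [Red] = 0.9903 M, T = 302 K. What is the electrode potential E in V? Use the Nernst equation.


Apply the Nernst equation: E = E0 + (RT/nF)*ln([Ox]/[Red])
Step 1: RT/nF = 8.314*302/(2*96485) = 0.01301149 V
Step 2: [Ox]/[Red] = 0.3868/0.9903 = 0.390589
Step 3: ln(0.390589) = -0.940099
Step 4: correction = 0.01301149 * -0.940099 = -0.0122 V
E = 0.249 + -0.0122 = 0.2368 V

0.2368 V


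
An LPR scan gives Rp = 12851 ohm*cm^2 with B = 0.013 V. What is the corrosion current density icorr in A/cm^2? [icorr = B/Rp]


Apply the Stern-Geary relation: icorr = B / Rp
icorr = 0.013 / 12851 = 1.012×10^-6 A/cm^2

1.012×10^-6 A/cm^2


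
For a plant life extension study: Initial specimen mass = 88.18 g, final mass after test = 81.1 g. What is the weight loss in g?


Weight loss = initial − final
WL = 88.18 − 81.1 = 7.08 g

7.08 g


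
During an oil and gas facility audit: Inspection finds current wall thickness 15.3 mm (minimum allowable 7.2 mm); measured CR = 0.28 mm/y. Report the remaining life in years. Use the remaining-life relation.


Apply the remaining-life relation: RL = (t_current − t_min) / CR
RL = (15.3 − 7.2) / 0.28 = 8.1 / 0.28 = 28.9 years

28.9 years


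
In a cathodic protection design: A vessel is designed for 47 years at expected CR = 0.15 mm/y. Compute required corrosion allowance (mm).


Corrosion allowance = CR × design life
CA = 0.15 * 47 = 7.05 mm

7.05 mm


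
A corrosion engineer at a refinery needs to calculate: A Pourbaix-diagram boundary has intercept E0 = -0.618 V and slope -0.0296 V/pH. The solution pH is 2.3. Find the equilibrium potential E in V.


Apply the Pourbaix line equation: E = E0 + slope*pH
E = -0.618 + (-0.0296)*2.3 = -0.618 + (-0.06808) = -0.68608 V
Rounded to 3 decimal places: E = -0.686 V

-0.686 V


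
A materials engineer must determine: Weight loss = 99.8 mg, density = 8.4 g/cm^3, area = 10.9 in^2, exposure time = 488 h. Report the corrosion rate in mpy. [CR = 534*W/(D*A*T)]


Apply the mpy weight-loss relation: CR = 534 * W / (D * A * T)
Numerator: 534 * 99.8 = 53293.2
Denominator: 8.4 * 10.9 * 488 = 44681.28
CR = 53293.2 / 44681.28 = 1.1927 mpy

1.1927 mpy


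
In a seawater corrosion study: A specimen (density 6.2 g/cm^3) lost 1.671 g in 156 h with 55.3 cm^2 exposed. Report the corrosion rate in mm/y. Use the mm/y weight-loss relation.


Apply the mm/y weight-loss relation: CR = 87600 * W / (D * A * T)
Numerator: 87600 * 1.671 = 146379.6
Denominator: 6.2 * 55.3 * 156 = 53486.16
CR = 146379.6 / 53486.16 = 2.73678 mm/y

2.73678 mm/y


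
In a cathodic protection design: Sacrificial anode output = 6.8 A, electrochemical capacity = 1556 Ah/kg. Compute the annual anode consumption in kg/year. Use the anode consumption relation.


Annual consumption = current * hours per year / capacity
Rate = 6.8 * 8760 / 1556 = 38.3 kg/year

38.3 kg/year


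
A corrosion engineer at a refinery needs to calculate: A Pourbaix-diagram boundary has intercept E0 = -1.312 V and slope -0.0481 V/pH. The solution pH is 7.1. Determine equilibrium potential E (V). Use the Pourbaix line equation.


Apply the Pourbaix line equation: E = E0 + slope*pH
E = -1.312 + (-0.0481)*7.1 = -1.312 + (-0.34151) = -1.65351 V
Rounded to 4 decimal places: E = -1.6535 V

-1.6535 V


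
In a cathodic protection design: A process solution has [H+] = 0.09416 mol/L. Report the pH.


pH = −log10[H+]
pH = −log10(0.09416) = 1.03

1.03


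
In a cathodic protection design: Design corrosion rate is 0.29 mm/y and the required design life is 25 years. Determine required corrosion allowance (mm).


Corrosion allowance = CR × design life
CA = 0.29 * 25 = 7.25 mm

7.25 mm


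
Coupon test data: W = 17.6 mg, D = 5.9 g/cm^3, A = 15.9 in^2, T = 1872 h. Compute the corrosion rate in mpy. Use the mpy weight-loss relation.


Apply the mpy weight-loss relation: CR = 534 * W / (D * A * T)
Numerator: 534 * 17.6 = 9398.4
Denominator: 5.9 * 15.9 * 1872 = 175612.32
CR = 9398.4 / 175612.32 = 0.05352 mpy

0.05352 mpy


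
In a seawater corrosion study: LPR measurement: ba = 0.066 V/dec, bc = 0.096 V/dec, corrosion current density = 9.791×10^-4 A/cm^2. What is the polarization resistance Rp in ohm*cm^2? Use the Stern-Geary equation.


Apply the Stern-Geary equation: Rp = ba*bc / (2.303*icorr*(ba+bc))
ba*bc = 0.066*0.096 = 0.006336
ba+bc = 0.162; 2.303*icorr*(ba+bc) = 2.303*9.791×10^-4*0.162 = 3.652885×10^-4
Rp = 0.006336 / 3.652885×10^-4 = 17.35 ohm*cm^2

17.35 ohm*cm^2


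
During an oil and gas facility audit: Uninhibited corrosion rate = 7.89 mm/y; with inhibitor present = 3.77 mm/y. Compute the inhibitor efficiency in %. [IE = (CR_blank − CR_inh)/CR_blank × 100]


Apply the inhibitor-efficiency definition: IE = (CR_blank − CR_inh)/CR_blank × 100
IE = (7.89 − 3.77) / 7.89 × 100
IE = 4.12 / 7.89 × 100 = 52.2 %

52.2 %


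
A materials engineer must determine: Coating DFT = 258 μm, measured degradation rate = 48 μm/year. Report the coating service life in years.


Service life = thickness / degradation rate
Life = 258 / 48 = 5.4 years

5.4 years


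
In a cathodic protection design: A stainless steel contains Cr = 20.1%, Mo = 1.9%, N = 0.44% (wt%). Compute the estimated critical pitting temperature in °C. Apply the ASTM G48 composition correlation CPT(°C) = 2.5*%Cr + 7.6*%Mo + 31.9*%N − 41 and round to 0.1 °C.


Apply the ASTM G48 empirical CPT estimate: CPT(°C) = 2.5*%Cr + 7.6*%Mo + 31.9*%N − 41
2.5*20.1 = 50.25; 7.6*1.9 = 14.44; 31.9*0.44 = 14.036
CPT = 50.25 + 14.44 + 14.036 − 41 = 37.726 °C
Rounded to 0.1 °C: CPT ≈ 37.7 °C

37.7 °C


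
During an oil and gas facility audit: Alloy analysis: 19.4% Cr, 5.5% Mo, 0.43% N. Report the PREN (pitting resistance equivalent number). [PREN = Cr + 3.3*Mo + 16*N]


Apply the PREN formula: PREN = Cr + 3.3*Mo + 16*N
PREN = 19.4 + 3.3*5.5 + 16*0.43
PREN = 19.4 + 18.15 + 6.88 = 44.43

44.43


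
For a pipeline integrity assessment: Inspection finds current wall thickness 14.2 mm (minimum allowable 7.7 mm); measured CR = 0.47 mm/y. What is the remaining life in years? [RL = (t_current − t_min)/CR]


Apply the remaining-life relation: RL = (t_current − t_min) / CR
RL = (14.2 − 7.7) / 0.47 = 6.5 / 0.47 = 13.8 years

13.8 years


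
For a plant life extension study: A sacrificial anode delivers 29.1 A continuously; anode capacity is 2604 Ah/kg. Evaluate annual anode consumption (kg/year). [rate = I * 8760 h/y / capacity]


Annual consumption = current * hours per year / capacity
Rate = 29.1 * 8760 / 2604 = 97.9 kg/year

97.9 kg/year


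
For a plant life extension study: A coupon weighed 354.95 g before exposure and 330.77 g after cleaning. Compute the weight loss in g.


Weight loss = initial − final
WL = 354.95 − 330.77 = 24.18 g

24.18 g


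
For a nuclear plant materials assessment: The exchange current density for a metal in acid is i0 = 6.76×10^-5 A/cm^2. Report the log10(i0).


i0 = 6.76×10^-5 A/cm^2
log10(i0) = -4.17

-4.17


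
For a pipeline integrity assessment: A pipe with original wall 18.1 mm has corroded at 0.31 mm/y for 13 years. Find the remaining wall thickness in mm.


Remaining wall = original − CR × time
t = 18.1 − 0.31*13 = 18.1 − 4.03 = 14.07 mm

14.07 mm


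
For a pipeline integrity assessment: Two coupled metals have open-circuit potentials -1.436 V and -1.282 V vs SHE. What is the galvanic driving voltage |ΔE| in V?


Driving voltage is the absolute potential difference.
|ΔE| = |-1.436 − (-1.282)| = 0.154 V

0.154 V


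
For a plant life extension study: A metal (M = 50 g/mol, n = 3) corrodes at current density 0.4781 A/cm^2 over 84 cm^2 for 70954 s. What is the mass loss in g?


Apply Faraday's law: m = i*A*t*M / (n*F)
Total charge passed Q = i*A*t = 0.4781*84*70954 = 2849541.0216 C
m = Q*M/(n*F) = 2849541.0216*50/(3*96485) = 492.2252 g

492.2252 g


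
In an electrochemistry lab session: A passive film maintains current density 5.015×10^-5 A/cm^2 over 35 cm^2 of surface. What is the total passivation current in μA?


I = i_pass * A, then convert A → μA (×10^6)
I = 5.015×10^-5 * 35 * 10^6 = 1755.25 μA

1755.25 μA


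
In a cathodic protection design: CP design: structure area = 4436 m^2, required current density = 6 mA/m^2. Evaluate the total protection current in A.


I = area * current density, then convert mA → A (÷1000)
I = 4436 * 6 / 1000 = 26.62 A

26.62 A


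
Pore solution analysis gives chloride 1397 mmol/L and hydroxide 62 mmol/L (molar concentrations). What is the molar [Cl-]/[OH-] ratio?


Threshold parameter = [Cl-] / [OH-] (molar basis; both in mmol/L, so units cancel)
Ratio = 1397 / 62 = 22.53

22.53


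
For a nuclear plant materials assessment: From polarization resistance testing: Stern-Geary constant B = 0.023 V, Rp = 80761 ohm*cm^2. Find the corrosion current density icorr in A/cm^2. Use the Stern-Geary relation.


Apply the Stern-Geary relation: icorr = B / Rp
icorr = 0.023 / 80761 = 2.848×10^-7 A/cm^2

2.848×10^-7 A/cm^2


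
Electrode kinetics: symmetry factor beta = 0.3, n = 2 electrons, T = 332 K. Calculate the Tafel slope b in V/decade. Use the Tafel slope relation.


Apply the Tafel slope relation: b = 2.303*R*T/(beta*n*F)
Numerator: 2.303 * 8.314 * 332 = 6356.85
Denominator: 0.3 * 2 * 96485 = 57891.0
b = 6356.85 / 57891.0 = 0.1098 V/decade

0.1098 V/decade


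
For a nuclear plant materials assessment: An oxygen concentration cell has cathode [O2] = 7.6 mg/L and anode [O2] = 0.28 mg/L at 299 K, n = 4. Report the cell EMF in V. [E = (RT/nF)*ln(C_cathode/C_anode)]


Apply the Nernst concentration-cell relation: E = (RT/nF)*ln(C_cathode/C_anode)
RT/nF = 8.314*299/(4*96485) = 0.00644112 V
ln(7.6/0.28) = 3.30111
E = 0.00644112 * 3.30111 = 0.02126 V

0.02126 V


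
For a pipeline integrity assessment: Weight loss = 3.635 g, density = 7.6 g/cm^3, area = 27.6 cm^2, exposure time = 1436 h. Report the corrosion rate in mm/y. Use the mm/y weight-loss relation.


Apply the mm/y weight-loss relation: CR = 87600 * W / (D * A * T)
Numerator: 87600 * 3.635 = 318426.0
Denominator: 7.6 * 27.6 * 1436 = 301215.36
CR = 318426.0 / 301215.36 = 1.0571 mm/y

1.0571 mm/y


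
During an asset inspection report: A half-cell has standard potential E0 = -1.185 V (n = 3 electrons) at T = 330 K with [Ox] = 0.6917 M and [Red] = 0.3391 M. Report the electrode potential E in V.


Apply the Nernst equation: E = E0 + (RT/nF)*ln([Ox]/[Red])
Step 1: RT/nF = 8.314*330/(3*96485) = 0.00947857 V
Step 2: [Ox]/[Red] = 0.6917/0.3391 = 2.039811
Step 3: ln(2.039811) = 0.712857
Step 4: correction = 0.00947857 * 0.712857 = 0.007 V
E = -1.185 + 0.007 = -1.178 V

-1.178 V


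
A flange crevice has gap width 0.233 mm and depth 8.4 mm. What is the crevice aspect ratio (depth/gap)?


Aspect ratio = depth / gap
Ratio = 8.4 / 0.233 = 36.1

36.1


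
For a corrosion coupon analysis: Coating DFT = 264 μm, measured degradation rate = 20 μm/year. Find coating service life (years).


Service life = thickness / degradation rate
Life = 264 / 20 = 13.2 years

13.2 years


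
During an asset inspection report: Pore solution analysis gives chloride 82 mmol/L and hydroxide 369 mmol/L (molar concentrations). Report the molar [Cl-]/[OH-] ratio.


Threshold parameter = [Cl-] / [OH-] (molar basis; both in mmol/L, so units cancel)
Ratio = 82 / 369 = 0.22

0.22


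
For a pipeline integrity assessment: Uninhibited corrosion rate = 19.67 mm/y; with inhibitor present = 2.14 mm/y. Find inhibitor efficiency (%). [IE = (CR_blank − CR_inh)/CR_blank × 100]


Apply the inhibitor-efficiency definition: IE = (CR_blank − CR_inh)/CR_blank × 100
IE = (19.67 − 2.14) / 19.67 × 100
IE = 17.53 / 19.67 × 100 = 89.1 %

89.1 %


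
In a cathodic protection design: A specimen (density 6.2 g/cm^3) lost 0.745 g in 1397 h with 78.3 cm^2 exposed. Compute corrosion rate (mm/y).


Apply the mm/y weight-loss relation: CR = 87600 * W / (D * A * T)
Numerator: 87600 * 0.745 = 65262.0
Denominator: 6.2 * 78.3 * 1397 = 678187.62
CR = 65262.0 / 678187.62 = 0.09623 mm/y

0.09623 mm/y


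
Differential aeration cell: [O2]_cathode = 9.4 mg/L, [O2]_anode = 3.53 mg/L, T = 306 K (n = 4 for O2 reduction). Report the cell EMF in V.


Apply the Nernst concentration-cell relation: E = (RT/nF)*ln(C_cathode/C_anode)
RT/nF = 8.314*306/(4*96485) = 0.00659192 V
ln(9.4/3.53) = 0.97941
E = 0.00659192 * 0.97941 = 0.00646 V

0.00646 V


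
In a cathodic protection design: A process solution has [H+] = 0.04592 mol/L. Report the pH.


pH = −log10[H+]
pH = −log10(0.04592) = 1.34

1.34


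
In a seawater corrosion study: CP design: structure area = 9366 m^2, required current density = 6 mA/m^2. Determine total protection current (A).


I = area * current density, then convert mA → A (÷1000)
I = 9366 * 6 / 1000 = 56.2 A

56.2 A


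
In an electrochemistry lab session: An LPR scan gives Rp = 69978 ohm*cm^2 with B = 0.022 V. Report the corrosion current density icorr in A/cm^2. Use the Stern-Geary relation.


Apply the Stern-Geary relation: icorr = B / Rp
icorr = 0.022 / 69978 = 3.144×10^-7 A/cm^2

3.144×10^-7 A/cm^2


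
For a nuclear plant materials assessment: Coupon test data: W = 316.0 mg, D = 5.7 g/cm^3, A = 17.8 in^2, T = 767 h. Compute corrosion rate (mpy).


Apply the mpy weight-loss relation: CR = 534 * W / (D * A * T)
Numerator: 534 * 316.0 = 168744.0
Denominator: 5.7 * 17.8 * 767 = 77819.82
CR = 168744.0 / 77819.82 = 2.16839 mpy

2.16839 mpy


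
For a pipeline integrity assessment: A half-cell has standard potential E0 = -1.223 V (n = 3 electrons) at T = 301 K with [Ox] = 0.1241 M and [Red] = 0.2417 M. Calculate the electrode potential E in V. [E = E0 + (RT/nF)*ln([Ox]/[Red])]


Apply the Nernst equation: E = E0 + (RT/nF)*ln([Ox]/[Red])
Step 1: RT/nF = 8.314*301/(3*96485) = 0.00864561 V
Step 2: [Ox]/[Red] = 0.1241/0.2417 = 0.513446
Step 3: ln(0.513446) = -0.66661
Step 4: correction = 0.00864561 * -0.66661 = -0.0058 V
E = -1.223 + -0.0058 = -1.2288 V

-1.2288 V


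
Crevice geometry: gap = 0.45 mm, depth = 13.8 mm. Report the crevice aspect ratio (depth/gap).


Aspect ratio = depth / gap
Ratio = 13.8 / 0.45 = 30.7

30.7


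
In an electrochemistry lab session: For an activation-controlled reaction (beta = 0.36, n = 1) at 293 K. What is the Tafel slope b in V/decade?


Apply the Tafel slope relation: b = 2.303*R*T/(beta*n*F)
Numerator: 2.303 * 8.314 * 293 = 5610.11
Denominator: 0.36 * 1 * 96485 = 34734.6
b = 5610.11 / 34734.6 = 0.1615 V/decade

0.1615 V/decade


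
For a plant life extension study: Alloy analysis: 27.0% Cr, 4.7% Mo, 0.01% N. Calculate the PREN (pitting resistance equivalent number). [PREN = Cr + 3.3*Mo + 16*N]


Apply the PREN formula: PREN = Cr + 3.3*Mo + 16*N
PREN = 27.0 + 3.3*4.7 + 16*0.01
PREN = 27.0 + 15.51 + 0.16 = 42.67

42.67


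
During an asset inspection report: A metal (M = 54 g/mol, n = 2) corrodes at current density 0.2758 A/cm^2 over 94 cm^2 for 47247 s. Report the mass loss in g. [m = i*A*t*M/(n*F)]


Apply Faraday's law: m = i*A*t*M / (n*F)
Total charge passed Q = i*A*t = 0.2758*94*47247 = 1224887.9244 C
m = Q*M/(n*F) = 1224887.9244*54/(2*96485) = 342.76804 g

342.76804 g


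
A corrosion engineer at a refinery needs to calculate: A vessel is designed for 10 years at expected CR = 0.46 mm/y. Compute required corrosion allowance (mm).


Corrosion allowance = CR × design life
CA = 0.46 * 10 = 4.6 mm

4.6 mm


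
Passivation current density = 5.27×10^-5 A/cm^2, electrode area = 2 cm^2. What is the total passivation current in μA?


I = i_pass * A, then convert A → μA (×10^6)
I = 5.27×10^-5 * 2 * 10^6 = 105.4 μA

105.4 μA


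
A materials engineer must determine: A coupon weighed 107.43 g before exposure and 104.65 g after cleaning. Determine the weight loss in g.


Weight loss = initial − final
WL = 107.43 − 104.65 = 2.78 g

2.78 g


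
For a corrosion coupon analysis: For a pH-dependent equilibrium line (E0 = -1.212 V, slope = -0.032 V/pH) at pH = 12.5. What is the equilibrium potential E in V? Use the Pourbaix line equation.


Apply the Pourbaix line equation: E = E0 + slope*pH
E = -1.212 + (-0.032)*12.5 = -1.212 + (-0.4) = -1.612 V
Rounded to 4 decimal places: E = -1.6120 V

-1.6120 V


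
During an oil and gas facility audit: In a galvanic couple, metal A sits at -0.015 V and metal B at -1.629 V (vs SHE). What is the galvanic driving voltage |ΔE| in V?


Driving voltage is the absolute potential difference.
|ΔE| = |-0.015 − (-1.629)| = 1.614 V

1.614 V


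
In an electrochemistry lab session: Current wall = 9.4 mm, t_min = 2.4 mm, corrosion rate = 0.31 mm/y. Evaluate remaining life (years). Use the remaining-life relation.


Apply the remaining-life relation: RL = (t_current − t_min) / CR
RL = (9.4 − 2.4) / 0.31 = 7.0 / 0.31 = 22.6 years

22.6 years


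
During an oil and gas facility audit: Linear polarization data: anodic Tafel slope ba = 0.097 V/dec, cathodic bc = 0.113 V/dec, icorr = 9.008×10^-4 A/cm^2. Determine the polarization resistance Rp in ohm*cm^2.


Apply the Stern-Geary equation: Rp = ba*bc / (2.303*icorr*(ba+bc))
ba*bc = 0.097*0.113 = 0.010961
ba+bc = 0.21; 2.303*icorr*(ba+bc) = 2.303*9.008×10^-4*0.21 = 4.356539×10^-4
Rp = 0.010961 / 4.356539×10^-4 = 25.16 ohm*cm^2

25.16 ohm*cm^2


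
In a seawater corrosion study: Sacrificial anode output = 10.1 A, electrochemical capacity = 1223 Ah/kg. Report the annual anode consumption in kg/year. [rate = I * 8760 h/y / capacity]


Annual consumption = current * hours per year / capacity
Rate = 10.1 * 8760 / 1223 = 72.3 kg/year

72.3 kg/year


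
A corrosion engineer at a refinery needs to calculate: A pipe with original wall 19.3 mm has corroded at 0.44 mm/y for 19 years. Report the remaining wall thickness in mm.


Remaining wall = original − CR × time
t = 19.3 − 0.44*19 = 19.3 − 8.36 = 10.94 mm

10.94 mm


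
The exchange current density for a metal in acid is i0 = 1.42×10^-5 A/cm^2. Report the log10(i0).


i0 = 1.42×10^-5 A/cm^2
log10(i0) = -4.848

-4.848


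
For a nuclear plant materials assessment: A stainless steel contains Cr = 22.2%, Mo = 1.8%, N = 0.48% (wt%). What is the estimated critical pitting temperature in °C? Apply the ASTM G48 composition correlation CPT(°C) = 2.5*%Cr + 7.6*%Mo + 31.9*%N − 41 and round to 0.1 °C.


Apply the ASTM G48 empirical CPT estimate: CPT(°C) = 2.5*%Cr + 7.6*%Mo + 31.9*%N − 41
2.5*22.2 = 55.5; 7.6*1.8 = 13.68; 31.9*0.48 = 15.312
CPT = 55.5 + 13.68 + 15.312 − 41 = 43.492 °C
Rounded to 0.1 °C: CPT ≈ 43.5 °C

43.5 °C


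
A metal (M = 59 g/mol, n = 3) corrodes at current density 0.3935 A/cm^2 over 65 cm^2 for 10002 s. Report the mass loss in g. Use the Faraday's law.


Apply Faraday's law: m = i*A*t*M / (n*F)
Total charge passed Q = i*A*t = 0.3935*65*10002 = 255826.155 C
m = Q*M/(n*F) = 255826.155*59/(3*96485) = 52.14539 g

52.14539 g


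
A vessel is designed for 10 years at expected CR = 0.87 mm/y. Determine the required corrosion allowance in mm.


Corrosion allowance = CR × design life
CA = 0.87 * 10 = 8.7 mm

8.7 mm


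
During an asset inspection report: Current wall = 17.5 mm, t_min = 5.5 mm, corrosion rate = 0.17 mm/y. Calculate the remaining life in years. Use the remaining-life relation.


Apply the remaining-life relation: RL = (t_current − t_min) / CR
RL = (17.5 − 5.5) / 0.17 = 12.0 / 0.17 = 70.6 years

70.6 years


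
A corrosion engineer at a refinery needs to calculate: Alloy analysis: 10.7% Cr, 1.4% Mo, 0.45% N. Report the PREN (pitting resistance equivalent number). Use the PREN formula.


Apply the PREN formula: PREN = Cr + 3.3*Mo + 16*N
PREN = 10.7 + 3.3*1.4 + 16*0.45
PREN = 10.7 + 4.62 + 7.2 = 22.52

22.52


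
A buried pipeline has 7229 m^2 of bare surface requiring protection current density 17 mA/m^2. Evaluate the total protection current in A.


I = area * current density, then convert mA → A (÷1000)
I = 7229 * 17 / 1000 = 122.89 A

122.89 A
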